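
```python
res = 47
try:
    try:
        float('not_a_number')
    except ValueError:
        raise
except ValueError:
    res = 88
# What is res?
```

Step-by-step execution trace:
1. Inner try: `float('not_a_number')` raises ValueError.
2. Inner `except ValueError` matches; bare `raise` re-raises the same ValueError.
3. Outer `except ValueError` matches → res = 88.
Result: 88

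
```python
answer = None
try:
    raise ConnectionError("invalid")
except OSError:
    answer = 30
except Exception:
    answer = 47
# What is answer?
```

Step-by-step execution trace:
1. `raise ConnectionError(...)` raises ConnectionError.
2. `except OSError` matches (ConnectionError is a subclass of OSError) → answer = 30.
3. `except Exception` is not reached.
Result: 30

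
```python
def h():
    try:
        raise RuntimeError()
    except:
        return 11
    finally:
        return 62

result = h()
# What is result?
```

Step-by-step execution trace:
1. `h()` enters try: `raise RuntimeError()` raises RuntimeError.
2. bare `except` matches → `return 11` sets pending return value 11.
3. Before returning, `finally: return 62` runs and overrides the pending return.
4. h() returns 62 → result = 62.
Result: 62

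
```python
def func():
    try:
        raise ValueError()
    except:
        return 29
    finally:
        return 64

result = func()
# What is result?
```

Step-by-step execution trace:
1. `func()` enters try: `raise ValueError()` raises ValueError.
2. bare `except` matches → `return 29` sets pending return value 29.
3. Before returning, `finally: return 64` runs and overrides the pending return.
4. func() returns 64 → result = 64.
Result: 64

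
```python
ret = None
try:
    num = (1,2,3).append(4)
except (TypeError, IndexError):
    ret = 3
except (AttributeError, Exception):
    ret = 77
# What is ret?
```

Step-by-step execution trace:
1. `num = (1,2,3).append(4)` raises AttributeError.
2. `except (TypeError, IndexError)` does not match AttributeError; skipped.
3. `except (AttributeError, Exception)` matches (AttributeError is in the tuple) → ret = 77.
Result: 77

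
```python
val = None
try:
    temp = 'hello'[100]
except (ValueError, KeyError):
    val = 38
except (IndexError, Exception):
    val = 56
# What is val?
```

Step-by-step execution trace:
1. `temp = 'hello'[100]` raises IndexError.
2. `except (ValueError, KeyError)` does not match IndexError; skipped.
3. `except (IndexError, Exception)` matches (IndexError is in the tuple) → val = 56.
Result: 56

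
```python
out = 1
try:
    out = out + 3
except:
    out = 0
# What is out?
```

Step-by-step execution trace:
1. out starts at 1.
2. try: `out = out + 3` → out = 4. No exception raised.
3. `except` is skipped.
Result: 4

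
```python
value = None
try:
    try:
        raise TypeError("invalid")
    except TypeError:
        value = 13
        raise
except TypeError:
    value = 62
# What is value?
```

Step-by-step execution trace:
1. Inner try: `raise TypeError("invalid")` raises TypeError.
2. Inner `except TypeError` matches → value = 13.
3. bare `raise` re-raises the same TypeError.
4. Outer `except TypeError` matches → value = 62.
Result: 62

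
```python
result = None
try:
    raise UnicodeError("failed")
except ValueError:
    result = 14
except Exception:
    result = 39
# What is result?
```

Step-by-step execution trace:
1. `raise UnicodeError(...)` raises UnicodeError.
2. `except ValueError` matches (UnicodeError is a subclass of ValueError) → result = 14.
3. `except Exception` is not reached.
Result: 14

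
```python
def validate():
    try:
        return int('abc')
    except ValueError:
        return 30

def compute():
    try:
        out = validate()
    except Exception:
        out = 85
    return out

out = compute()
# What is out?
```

Step-by-step execution trace:
1. `compute()` calls `validate()`.
2. In validate: `int('abc')` raises ValueError; `except ValueError` catches it → returns 30.
3. In compute: `out = validate()` → out = 30. No exception reaches compute.
4. `except Exception` is skipped; compute returns 30.
5. out = 30.
Result: 30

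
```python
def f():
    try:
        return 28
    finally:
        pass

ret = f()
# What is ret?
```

Step-by-step execution trace:
1. `f()` enters try: `return 28` sets pending return value 28.
2. Before returning, `finally: pass` runs (no effect).
3. f() returns 28 → ret = 28.
Result: 28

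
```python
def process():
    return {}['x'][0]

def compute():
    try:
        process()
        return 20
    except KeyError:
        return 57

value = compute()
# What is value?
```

Step-by-step execution trace:
1. `compute()` calls `process()`.
2. `process()` evaluates `{}['x'][0]`, which raises KeyError; it propagates to the caller.
3. `return 20` is not reached.
4. `except KeyError` in compute matches → returns 57.
5. value = 57.
Result: 57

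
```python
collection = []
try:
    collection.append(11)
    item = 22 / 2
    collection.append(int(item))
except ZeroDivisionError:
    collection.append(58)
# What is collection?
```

Step-by-step execution trace:
1. try: `collection.append(11)` → collection = [11].
2. `item = 22 / 2` → item = 11.0. No exception raised.
3. `collection.append(int(item))` → collection = [11, 11].
4. `except ZeroDivisionError` is skipped (no exception was raised).
Result: [11, 11]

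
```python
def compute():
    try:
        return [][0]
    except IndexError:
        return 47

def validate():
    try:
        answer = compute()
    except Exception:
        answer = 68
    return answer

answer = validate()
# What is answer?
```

Step-by-step execution trace:
1. `validate()` calls `compute()`.
2. In compute: `[][0]` raises IndexError; `except IndexError` catches it → returns 47.
3. In validate: `answer = compute()` → answer = 47. No exception reaches validate.
4. `except Exception` is skipped; validate returns 47.
5. answer = 47.
Result: 47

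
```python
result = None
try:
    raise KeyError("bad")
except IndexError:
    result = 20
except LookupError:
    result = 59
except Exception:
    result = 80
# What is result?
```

Step-by-step execution trace:
1. `raise KeyError(...)` raises KeyError.
2. `except IndexError` does not match (KeyError is not a subclass of IndexError); skipped.
3. `except LookupError` matches (KeyError is a subclass of LookupError) → result = 59.
4. `except Exception` is not reached.
Result: 59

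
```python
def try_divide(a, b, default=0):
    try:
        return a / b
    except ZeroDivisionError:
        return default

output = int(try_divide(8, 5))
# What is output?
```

Step-by-step execution trace:
1. `try_divide(8, 5)` enters try: `return 8 / 5` → returns 1.6. No exception raised.
2. `except ZeroDivisionError` is skipped.
3. `int(1.6)` → 1 → output = 1.
Result: 1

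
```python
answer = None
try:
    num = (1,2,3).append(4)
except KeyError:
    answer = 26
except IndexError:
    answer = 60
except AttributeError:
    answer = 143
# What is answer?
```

Step-by-step execution trace:
1. `num = (1,2,3).append(4)` raises AttributeError.
2. `except KeyError` does not match AttributeError; skipped.
3. `except IndexError` does not match AttributeError; skipped.
4. `except AttributeError` matches → answer = 143.
Result: 143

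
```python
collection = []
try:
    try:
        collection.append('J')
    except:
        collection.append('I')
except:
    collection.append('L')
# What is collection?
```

Step-by-step execution trace:
1. Inner try: `collection.append('J')` → collection = ['J']. No exception raised.
2. Inner `except` is skipped.
3. Inner try completes normally; outer `except` is skipped.
Result: ['J']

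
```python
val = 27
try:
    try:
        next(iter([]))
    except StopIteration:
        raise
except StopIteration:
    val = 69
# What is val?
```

Step-by-step execution trace:
1. Inner try: `next(iter([]))` raises StopIteration.
2. Inner `except StopIteration` matches; bare `raise` re-raises the same StopIteration.
3. Outer `except StopIteration` matches → val = 69.
Result: 69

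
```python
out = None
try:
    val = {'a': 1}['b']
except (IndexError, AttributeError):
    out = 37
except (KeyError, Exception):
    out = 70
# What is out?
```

Step-by-step execution trace:
1. `val = {'a': 1}['b']` raises KeyError.
2. `except (IndexError, AttributeError)` does not match KeyError; skipped.
3. `except (KeyError, Exception)` matches (KeyError is in the tuple) → out = 70.
Result: 70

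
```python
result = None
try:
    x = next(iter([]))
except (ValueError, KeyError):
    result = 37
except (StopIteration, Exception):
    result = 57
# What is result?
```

Step-by-step execution trace:
1. `x = next(iter([]))` raises StopIteration.
2. `except (ValueError, KeyError)` does not match StopIteration; skipped.
3. `except (StopIteration, Exception)` matches (StopIteration is in the tuple) → result = 57.
Result: 57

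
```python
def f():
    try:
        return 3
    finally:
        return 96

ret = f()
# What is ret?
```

Step-by-step execution trace:
1. `f()` enters try: `return 3` sets pending return value 3.
2. Before returning, `finally: return 96` runs and overrides the pending return.
3. f() returns 96 → ret = 96.
Result: 96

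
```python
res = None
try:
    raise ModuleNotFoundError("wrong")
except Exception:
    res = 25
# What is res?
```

Step-by-step execution trace:
1. `raise ModuleNotFoundError(...)` raises ModuleNotFoundError.
2. `except Exception` matches (ModuleNotFoundError is a subclass of Exception) → res = 25.
Result: 25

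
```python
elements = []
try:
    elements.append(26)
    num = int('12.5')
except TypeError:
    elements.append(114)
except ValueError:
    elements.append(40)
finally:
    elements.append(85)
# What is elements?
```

Step-by-step execution trace:
1. try: `elements.append(26)` → elements = [26].
2. `num = int('12.5')` raises ValueError.
3. `except TypeError` does not match ValueError; skipped.
4. `except ValueError` matches → `elements.append(40)` → elements = [26, 40].
5. finally always runs: `elements.append(85)` → elements = [26, 40, 85].
Result: [26, 40, 85]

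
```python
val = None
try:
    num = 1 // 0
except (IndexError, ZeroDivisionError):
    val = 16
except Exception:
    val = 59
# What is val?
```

Step-by-step execution trace:
1. `num = 1 // 0` raises ZeroDivisionError.
2. `except (IndexError, ZeroDivisionError)` matches (ZeroDivisionError is in the tuple) → val = 16.
3. `except Exception` is not reached.
Result: 16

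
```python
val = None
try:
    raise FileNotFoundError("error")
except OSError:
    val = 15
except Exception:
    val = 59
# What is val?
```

Step-by-step execution trace:
1. `raise FileNotFoundError(...)` raises FileNotFoundError.
2. `except OSError` matches (FileNotFoundError is a subclass of OSError) → val = 15.
3. `except Exception` is not reached.
Result: 15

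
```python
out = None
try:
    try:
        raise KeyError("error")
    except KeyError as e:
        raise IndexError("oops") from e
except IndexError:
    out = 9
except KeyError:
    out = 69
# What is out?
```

Step-by-step execution trace:
1. Inner try raises KeyError; inner `except KeyError as e` catches it.
2. `raise IndexError(...) from e` raises IndexError (KeyError is attached as __cause__, but only IndexError is active).
3. Outer `except IndexError` matches → out = 9.
4. `except KeyError` is not reached.
Result: 9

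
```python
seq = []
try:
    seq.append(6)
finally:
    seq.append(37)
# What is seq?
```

Step-by-step execution trace:
1. try: `seq.append(6)` → seq = [6].
2. The try body completes without raising.
3. finally always runs: `seq.append(37)` → seq = [6, 37].
Result: [6, 37]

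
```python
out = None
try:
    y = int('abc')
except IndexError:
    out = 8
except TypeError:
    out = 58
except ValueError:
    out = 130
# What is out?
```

Step-by-step execution trace:
1. `y = int('abc')` raises ValueError.
2. `except IndexError` does not match ValueError; skipped.
3. `except TypeError` does not match ValueError; skipped.
4. `except ValueError` matches → out = 130.
Result: 130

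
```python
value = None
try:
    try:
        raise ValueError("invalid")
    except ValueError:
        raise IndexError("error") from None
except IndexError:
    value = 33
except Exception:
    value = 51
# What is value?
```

Step-by-step execution trace:
1. Inner try raises ValueError; inner `except ValueError` catches it.
2. `raise IndexError(...) from None` raises IndexError (from None suppresses __context__, but the active exception is still IndexError).
3. Outer `except IndexError` matches → value = 33.
4. `except Exception` is not reached.
Result: 33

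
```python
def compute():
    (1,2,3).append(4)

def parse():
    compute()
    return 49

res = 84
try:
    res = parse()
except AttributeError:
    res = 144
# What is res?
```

Step-by-step execution trace:
1. res starts at 84.
2. try: `parse()` calls `compute()`.
3. `compute()` evaluates `(1,2,3).append(4)`, which raises AttributeError; it propagates through parse (uncaught).
4. `return 49` in parse is not reached; the assignment to res does not complete.
5. `except AttributeError` matches → res = 144.
Result: 144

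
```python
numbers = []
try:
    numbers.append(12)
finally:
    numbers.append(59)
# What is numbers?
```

Step-by-step execution trace:
1. try: `numbers.append(12)` → numbers = [12].
2. The try body completes without raising.
3. finally always runs: `numbers.append(59)` → numbers = [12, 59].
Result: [12, 59]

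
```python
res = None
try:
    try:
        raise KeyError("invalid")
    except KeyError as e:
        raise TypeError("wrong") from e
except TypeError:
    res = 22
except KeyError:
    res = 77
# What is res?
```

Step-by-step execution trace:
1. Inner try raises KeyError; inner `except KeyError as e` catches it.
2. `raise TypeError(...) from e` raises TypeError (KeyError is attached as __cause__, but only TypeError is active).
3. Outer `except TypeError` matches → res = 22.
4. `except KeyError` is not reached.
Result: 22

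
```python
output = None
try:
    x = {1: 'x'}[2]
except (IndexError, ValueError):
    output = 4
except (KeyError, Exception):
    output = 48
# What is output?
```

Step-by-step execution trace:
1. `x = {1: 'x'}[2]` raises KeyError.
2. `except (IndexError, ValueError)` does not match KeyError; skipped.
3. `except (KeyError, Exception)` matches (KeyError is in the tuple) → output = 48.
Result: 48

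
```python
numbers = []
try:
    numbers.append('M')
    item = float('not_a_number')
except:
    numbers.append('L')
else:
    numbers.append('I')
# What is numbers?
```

Step-by-step execution trace:
1. try: `numbers.append('M')` → numbers = ['M'].
2. `item = float('not_a_number')` raises ValueError.
3. bare `except` matches → `numbers.append('L')` → numbers = ['M', 'L'].
4. `else` is skipped (an exception was raised).
Result: ['M', 'L']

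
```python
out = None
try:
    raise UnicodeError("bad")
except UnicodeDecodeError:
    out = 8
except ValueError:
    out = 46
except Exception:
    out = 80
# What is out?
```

Step-by-step execution trace:
1. `raise UnicodeError(...)` raises UnicodeError.
2. `except UnicodeDecodeError` does not match (UnicodeError is not a subclass of UnicodeDecodeError); skipped.
3. `except ValueError` matches (UnicodeError is a subclass of ValueError) → out = 46.
4. `except Exception` is not reached.
Result: 46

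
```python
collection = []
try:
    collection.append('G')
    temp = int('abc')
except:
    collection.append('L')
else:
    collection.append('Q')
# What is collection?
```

Step-by-step execution trace:
1. try: `collection.append('G')` → collection = ['G'].
2. `temp = int('abc')` raises ValueError.
3. bare `except` matches → `collection.append('L')` → collection = ['G', 'L'].
4. `else` is skipped (an exception was raised).
Result: ['G', 'L']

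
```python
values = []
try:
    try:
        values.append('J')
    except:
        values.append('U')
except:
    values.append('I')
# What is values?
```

Step-by-step execution trace:
1. Inner try: `values.append('J')` → values = ['J']. No exception raised.
2. Inner `except` is skipped.
3. Inner try completes normally; outer `except` is skipped.
Result: ['J']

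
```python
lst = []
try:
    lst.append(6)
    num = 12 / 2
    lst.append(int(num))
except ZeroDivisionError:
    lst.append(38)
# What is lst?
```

Step-by-step execution trace:
1. try: `lst.append(6)` → lst = [6].
2. `num = 12 / 2` → num = 6.0. No exception raised.
3. `lst.append(int(num))` → lst = [6, 6].
4. `except ZeroDivisionError` is skipped (no exception was raised).
Result: [6, 6]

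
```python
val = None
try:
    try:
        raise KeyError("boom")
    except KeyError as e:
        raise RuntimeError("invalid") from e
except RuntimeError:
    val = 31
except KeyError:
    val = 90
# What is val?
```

Step-by-step execution trace:
1. Inner try raises KeyError; inner `except KeyError as e` catches it.
2. `raise RuntimeError(...) from e` raises RuntimeError (KeyError is attached as __cause__, but only RuntimeError is active).
3. Outer `except RuntimeError` matches → val = 31.
4. `except KeyError` is not reached.
Result: 31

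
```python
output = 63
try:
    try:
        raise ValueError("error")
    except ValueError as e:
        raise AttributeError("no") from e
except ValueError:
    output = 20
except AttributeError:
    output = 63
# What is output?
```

Step-by-step execution trace:
1. Inner try raises ValueError; inner `except ValueError as e` catches it.
2. `raise AttributeError(...) from e` raises AttributeError (ValueError is attached as __cause__, but only AttributeError is active).
3. Outer `except ValueError` does not match AttributeError; skipped.
4. Outer `except AttributeError` matches → output = 63.
Result: 63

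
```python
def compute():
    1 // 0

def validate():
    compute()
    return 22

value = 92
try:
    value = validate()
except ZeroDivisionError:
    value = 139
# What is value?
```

Step-by-step execution trace:
1. value starts at 92.
2. try: `validate()` calls `compute()`.
3. `compute()` evaluates `1 // 0`, which raises ZeroDivisionError; it propagates through validate (uncaught).
4. `return 22` in validate is not reached; the assignment to value does not complete.
5. `except ZeroDivisionError` matches → value = 139.
Result: 139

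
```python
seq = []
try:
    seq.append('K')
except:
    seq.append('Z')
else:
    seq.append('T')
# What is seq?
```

Step-by-step execution trace:
1. try: `seq.append('K')` → seq = ['K']. No exception raised.
2. `except` is skipped.
3. `else` runs (try completed without exception): `seq.append('T')` → seq = ['K', 'T'].
Result: ['K', 'T']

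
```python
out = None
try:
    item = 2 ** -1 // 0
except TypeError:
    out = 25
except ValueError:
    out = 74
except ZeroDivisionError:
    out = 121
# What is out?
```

Step-by-step execution trace:
1. `item = 2 ** -1 // 0` raises ZeroDivisionError.
2. `except TypeError` does not match ZeroDivisionError; skipped.
3. `except ValueError` does not match ZeroDivisionError; skipped.
4. `except ZeroDivisionError` matches → out = 121.
Result: 121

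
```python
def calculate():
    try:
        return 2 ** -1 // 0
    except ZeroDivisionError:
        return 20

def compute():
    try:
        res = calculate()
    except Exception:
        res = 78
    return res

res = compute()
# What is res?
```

Step-by-step execution trace:
1. `compute()` calls `calculate()`.
2. In calculate: `2 ** -1 // 0` raises ZeroDivisionError; `except ZeroDivisionError` catches it → returns 20.
3. In compute: `res = calculate()` → res = 20. No exception reaches compute.
4. `except Exception` is skipped; compute returns 20.
5. res = 20.
Result: 20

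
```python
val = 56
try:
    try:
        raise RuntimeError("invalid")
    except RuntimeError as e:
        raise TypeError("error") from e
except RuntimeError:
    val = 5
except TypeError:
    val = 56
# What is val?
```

Step-by-step execution trace:
1. Inner try raises RuntimeError; inner `except RuntimeError as e` catches it.
2. `raise TypeError(...) from e` raises TypeError (RuntimeError is attached as __cause__, but only TypeError is active).
3. Outer `except RuntimeError` does not match TypeError; skipped.
4. Outer `except TypeError` matches → val = 56.
Result: 56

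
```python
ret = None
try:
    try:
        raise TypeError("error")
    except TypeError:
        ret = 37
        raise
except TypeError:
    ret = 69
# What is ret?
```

Step-by-step execution trace:
1. Inner try: `raise TypeError("error")` raises TypeError.
2. Inner `except TypeError` matches → ret = 37.
3. bare `raise` re-raises the same TypeError.
4. Outer `except TypeError` matches → ret = 69.
Result: 69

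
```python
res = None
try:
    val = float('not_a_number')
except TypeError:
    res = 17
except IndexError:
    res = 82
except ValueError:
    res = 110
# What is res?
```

Step-by-step execution trace:
1. `val = float('not_a_number')` raises ValueError.
2. `except TypeError` does not match ValueError; skipped.
3. `except IndexError` does not match ValueError; skipped.
4. `except ValueError` matches → res = 110.
Result: 110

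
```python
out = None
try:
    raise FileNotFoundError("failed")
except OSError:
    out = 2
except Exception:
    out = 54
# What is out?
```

Step-by-step execution trace:
1. `raise FileNotFoundError(...)` raises FileNotFoundError.
2. `except OSError` matches (FileNotFoundError is a subclass of OSError) → out = 2.
3. `except Exception` is not reached.
Result: 2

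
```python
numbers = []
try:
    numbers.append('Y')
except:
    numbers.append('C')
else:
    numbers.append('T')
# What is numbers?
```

Step-by-step execution trace:
1. try: `numbers.append('Y')` → numbers = ['Y']. No exception raised.
2. `except` is skipped.
3. `else` runs (try completed without exception): `numbers.append('T')` → numbers = ['Y', 'T'].
Result: ['Y', 'T']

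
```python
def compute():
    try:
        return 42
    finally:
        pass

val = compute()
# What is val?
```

Step-by-step execution trace:
1. `compute()` enters try: `return 42` sets pending return value 42.
2. Before returning, `finally: pass` runs (no effect).
3. compute() returns 42 → val = 42.
Result: 42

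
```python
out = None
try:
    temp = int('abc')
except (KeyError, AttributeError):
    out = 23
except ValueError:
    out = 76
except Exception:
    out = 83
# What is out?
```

Step-by-step execution trace:
1. `temp = int('abc')` raises ValueError.
2. `except (KeyError, AttributeError)` does not match ValueError; skipped.
3. `except ValueError` matches (exact type match) → out = 76.
4. `except Exception` is not reached.
Result: 76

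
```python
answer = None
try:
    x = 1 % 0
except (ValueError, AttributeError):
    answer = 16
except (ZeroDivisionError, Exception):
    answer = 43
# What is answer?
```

Step-by-step execution trace:
1. `x = 1 % 0` raises ZeroDivisionError.
2. `except (ValueError, AttributeError)` does not match ZeroDivisionError; skipped.
3. `except (ZeroDivisionError, Exception)` matches (ZeroDivisionError is in the tuple) → answer = 43.
Result: 43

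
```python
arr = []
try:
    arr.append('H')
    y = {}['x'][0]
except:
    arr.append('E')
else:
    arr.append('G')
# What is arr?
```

Step-by-step execution trace:
1. try: `arr.append('H')` → arr = ['H'].
2. `y = {}['x'][0]` raises KeyError.
3. bare `except` matches → `arr.append('E')` → arr = ['H', 'E'].
4. `else` is skipped (an exception was raised).
Result: ['H', 'E']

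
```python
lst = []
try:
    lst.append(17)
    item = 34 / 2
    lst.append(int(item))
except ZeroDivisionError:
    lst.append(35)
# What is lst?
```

Step-by-step execution trace:
1. try: `lst.append(17)` → lst = [17].
2. `item = 34 / 2` → item = 17.0. No exception raised.
3. `lst.append(int(item))` → lst = [17, 17].
4. `except ZeroDivisionError` is skipped (no exception was raised).
Result: [17, 17]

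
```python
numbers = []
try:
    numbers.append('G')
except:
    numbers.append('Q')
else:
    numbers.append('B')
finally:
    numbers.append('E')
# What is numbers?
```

Step-by-step execution trace:
1. try: `numbers.append('G')` → numbers = ['G']. No exception raised.
2. `except` is skipped.
3. `else` runs: `numbers.append('B')` → numbers = ['G', 'B'].
4. `finally` always runs: `numbers.append('E')` → numbers = ['G', 'B', 'E'].
Result: ['G', 'B', 'E']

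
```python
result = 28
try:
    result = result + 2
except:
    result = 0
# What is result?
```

Step-by-step execution trace:
1. result starts at 28.
2. try: `result = result + 2` → result = 30. No exception raised.
3. `except` is skipped.
Result: 30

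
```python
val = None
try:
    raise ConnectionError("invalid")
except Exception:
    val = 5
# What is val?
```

Step-by-step execution trace:
1. `raise ConnectionError(...)` raises ConnectionError.
2. `except Exception` matches (ConnectionError is a subclass of Exception) → val = 5.
Result: 5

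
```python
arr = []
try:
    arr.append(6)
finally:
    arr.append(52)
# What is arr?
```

Step-by-step execution trace:
1. try: `arr.append(6)` → arr = [6].
2. The try body completes without raising.
3. finally always runs: `arr.append(52)` → arr = [6, 52].
Result: [6, 52]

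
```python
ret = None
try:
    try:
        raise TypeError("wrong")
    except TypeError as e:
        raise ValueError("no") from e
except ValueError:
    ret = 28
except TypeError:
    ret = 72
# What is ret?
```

Step-by-step execution trace:
1. Inner try raises TypeError; inner `except TypeError as e` catches it.
2. `raise ValueError(...) from e` raises ValueError (TypeError is attached as __cause__, but only ValueError is active).
3. Outer `except ValueError` matches → ret = 28.
4. `except TypeError` is not reached.
Result: 28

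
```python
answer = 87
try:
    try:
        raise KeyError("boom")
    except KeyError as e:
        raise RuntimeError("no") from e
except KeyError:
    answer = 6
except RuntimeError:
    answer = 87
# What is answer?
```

Step-by-step execution trace:
1. Inner try raises KeyError; inner `except KeyError as e` catches it.
2. `raise RuntimeError(...) from e` raises RuntimeError (KeyError is attached as __cause__, but only RuntimeError is active).
3. Outer `except KeyError` does not match RuntimeError; skipped.
4. Outer `except RuntimeError` matches → answer = 87.
Result: 87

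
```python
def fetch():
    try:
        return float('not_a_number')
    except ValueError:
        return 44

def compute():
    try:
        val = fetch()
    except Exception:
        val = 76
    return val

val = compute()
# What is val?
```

Step-by-step execution trace:
1. `compute()` calls `fetch()`.
2. In fetch: `float('not_a_number')` raises ValueError; `except ValueError` catches it → returns 44.
3. In compute: `val = fetch()` → val = 44. No exception reaches compute.
4. `except Exception` is skipped; compute returns 44.
5. val = 44.
Result: 44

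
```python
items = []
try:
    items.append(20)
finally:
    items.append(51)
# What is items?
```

Step-by-step execution trace:
1. try: `items.append(20)` → items = [20].
2. The try body completes without raising.
3. finally always runs: `items.append(51)` → items = [20, 51].
Result: [20, 51]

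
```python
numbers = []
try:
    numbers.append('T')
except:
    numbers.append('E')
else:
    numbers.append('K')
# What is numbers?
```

Step-by-step execution trace:
1. try: `numbers.append('T')` → numbers = ['T']. No exception raised.
2. `except` is skipped.
3. `else` runs (try completed without exception): `numbers.append('K')` → numbers = ['T', 'K'].
Result: ['T', 'K']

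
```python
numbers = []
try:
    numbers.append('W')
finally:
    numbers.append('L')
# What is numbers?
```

Step-by-step execution trace:
1. try: `numbers.append('W')` → numbers = ['W'].
2. The try body completes without raising.
3. finally always runs: `numbers.append('L')` → numbers = ['W', 'L'].
Result: ['W', 'L']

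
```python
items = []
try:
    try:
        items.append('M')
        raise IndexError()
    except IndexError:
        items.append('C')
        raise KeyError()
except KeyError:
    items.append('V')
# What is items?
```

Step-by-step execution trace:
1. Inner try: `items.append('M')` → items = ['M'].
2. `raise IndexError()` raises IndexError.
3. Inner `except IndexError` matches → `items.append('C')` → items = ['M', 'C'].
4. `raise KeyError()` raises KeyError; propagates to outer try.
5. Outer `except KeyError` matches → `items.append('V')` → items = ['M', 'C', 'V'].
Result: ['M', 'C', 'V']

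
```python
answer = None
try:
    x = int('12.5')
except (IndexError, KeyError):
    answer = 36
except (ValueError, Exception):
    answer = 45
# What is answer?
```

Step-by-step execution trace:
1. `x = int('12.5')` raises ValueError.
2. `except (IndexError, KeyError)` does not match ValueError; skipped.
3. `except (ValueError, Exception)` matches (ValueError is in the tuple) → answer = 45.
Result: 45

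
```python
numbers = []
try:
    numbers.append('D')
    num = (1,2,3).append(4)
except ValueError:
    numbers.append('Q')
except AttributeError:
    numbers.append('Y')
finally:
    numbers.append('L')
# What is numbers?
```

Step-by-step execution trace:
1. try: `numbers.append('D')` → numbers = ['D'].
2. `num = (1,2,3).append(4)` raises AttributeError.
3. `except ValueError` does not match AttributeError; skipped.
4. `except AttributeError` matches → `numbers.append('Y')` → numbers = ['D', 'Y'].
5. finally always runs: `numbers.append('L')` → numbers = ['D', 'Y', 'L'].
Result: ['D', 'Y', 'L']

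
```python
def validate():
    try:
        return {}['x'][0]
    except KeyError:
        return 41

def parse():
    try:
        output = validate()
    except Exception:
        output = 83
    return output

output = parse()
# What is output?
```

Step-by-step execution trace:
1. `parse()` calls `validate()`.
2. In validate: `{}['x'][0]` raises KeyError; `except KeyError` catches it → returns 41.
3. In parse: `output = validate()` → output = 41. No exception reaches parse.
4. `except Exception` is skipped; parse returns 41.
5. output = 41.
Result: 41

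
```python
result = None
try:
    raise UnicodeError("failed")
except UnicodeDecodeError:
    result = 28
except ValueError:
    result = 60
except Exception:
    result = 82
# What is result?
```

Step-by-step execution trace:
1. `raise UnicodeError(...)` raises UnicodeError.
2. `except UnicodeDecodeError` does not match (UnicodeError is not a subclass of UnicodeDecodeError); skipped.
3. `except ValueError` matches (UnicodeError is a subclass of ValueError) → result = 60.
4. `except Exception` is not reached.
Result: 60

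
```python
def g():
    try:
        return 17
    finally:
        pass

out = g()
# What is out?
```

Step-by-step execution trace:
1. `g()` enters try: `return 17` sets pending return value 17.
2. Before returning, `finally: pass` runs (no effect).
3. g() returns 17 → out = 17.
Result: 17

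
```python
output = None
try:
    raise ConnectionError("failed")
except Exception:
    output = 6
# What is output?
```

Step-by-step execution trace:
1. `raise ConnectionError(...)` raises ConnectionError.
2. `except Exception` matches (ConnectionError is a subclass of Exception) → output = 6.
Result: 6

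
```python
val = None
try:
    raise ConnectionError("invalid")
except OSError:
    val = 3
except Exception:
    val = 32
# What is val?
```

Step-by-step execution trace:
1. `raise ConnectionError(...)` raises ConnectionError.
2. `except OSError` matches (ConnectionError is a subclass of OSError) → val = 3.
3. `except Exception` is not reached.
Result: 3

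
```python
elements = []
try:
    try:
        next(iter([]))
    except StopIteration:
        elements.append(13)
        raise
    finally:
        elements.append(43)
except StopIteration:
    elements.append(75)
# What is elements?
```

Step-by-step execution trace:
1. Inner try: `next(iter([]))` raises StopIteration.
2. Inner `except StopIteration` matches → `elements.append(13)` → elements = [13].
3. bare `raise` re-raises StopIteration.
4. Inner `finally` runs during unwinding: `elements.append(43)` → elements = [13, 43].
5. Outer `except StopIteration` matches → `elements.append(75)` → elements = [13, 43, 75].
Result: [13, 43, 75]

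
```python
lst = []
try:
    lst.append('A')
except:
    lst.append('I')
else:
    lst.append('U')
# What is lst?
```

Step-by-step execution trace:
1. try: `lst.append('A')` → lst = ['A']. No exception raised.
2. `except` is skipped.
3. `else` runs (try completed without exception): `lst.append('U')` → lst = ['A', 'U'].
Result: ['A', 'U']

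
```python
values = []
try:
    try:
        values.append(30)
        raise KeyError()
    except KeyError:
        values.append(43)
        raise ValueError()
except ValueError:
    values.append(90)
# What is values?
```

Step-by-step execution trace:
1. Inner try: `values.append(30)` → values = [30].
2. `raise KeyError()` raises KeyError.
3. Inner `except KeyError` matches → `values.append(43)` → values = [30, 43].
4. `raise ValueError()` raises ValueError; propagates to outer try.
5. Outer `except ValueError` matches → `values.append(90)` → values = [30, 43, 90].
Result: [30, 43, 90]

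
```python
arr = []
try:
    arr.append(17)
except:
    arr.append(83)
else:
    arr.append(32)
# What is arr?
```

Step-by-step execution trace:
1. try: `arr.append(17)` → arr = [17]. No exception raised.
2. `except` is skipped.
3. `else` runs (try completed without exception): `arr.append(32)` → arr = [17, 32].
Result: [17, 32]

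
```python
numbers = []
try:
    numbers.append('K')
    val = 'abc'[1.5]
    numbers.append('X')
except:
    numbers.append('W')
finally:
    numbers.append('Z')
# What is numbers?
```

Step-by-step execution trace:
1. try: `numbers.append('K')` → numbers = ['K'].
2. `val = 'abc'[1.5]` raises TypeError; `numbers.append('X')` is not reached.
3. bare `except` matches → `numbers.append('W')` → numbers = ['K', 'W'].
4. finally always runs: `numbers.append('Z')` → numbers = ['K', 'W', 'Z'].
Result: ['K', 'W', 'Z']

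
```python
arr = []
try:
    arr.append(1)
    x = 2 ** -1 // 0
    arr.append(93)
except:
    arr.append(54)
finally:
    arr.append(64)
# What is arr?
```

Step-by-step execution trace:
1. try: `arr.append(1)` → arr = [1].
2. `x = 2 ** -1 // 0` raises ZeroDivisionError; `arr.append(93)` is not reached.
3. bare `except` matches → `arr.append(54)` → arr = [1, 54].
4. finally always runs: `arr.append(64)` → arr = [1, 54, 64].
Result: [1, 54, 64]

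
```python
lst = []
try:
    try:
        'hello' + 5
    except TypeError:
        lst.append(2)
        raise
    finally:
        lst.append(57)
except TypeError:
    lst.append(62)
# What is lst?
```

Step-by-step execution trace:
1. Inner try: `'hello' + 5` raises TypeError.
2. Inner `except TypeError` matches → `lst.append(2)` → lst = [2].
3. bare `raise` re-raises TypeError.
4. Inner `finally` runs during unwinding: `lst.append(57)` → lst = [2, 57].
5. Outer `except TypeError` matches → `lst.append(62)` → lst = [2, 57, 62].
Result: [2, 57, 62]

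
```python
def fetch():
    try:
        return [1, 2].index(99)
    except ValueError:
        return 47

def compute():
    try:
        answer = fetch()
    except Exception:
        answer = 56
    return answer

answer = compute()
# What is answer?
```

Step-by-step execution trace:
1. `compute()` calls `fetch()`.
2. In fetch: `[1, 2].index(99)` raises ValueError; `except ValueError` catches it → returns 47.
3. In compute: `answer = fetch()` → answer = 47. No exception reaches compute.
4. `except Exception` is skipped; compute returns 47.
5. answer = 47.
Result: 47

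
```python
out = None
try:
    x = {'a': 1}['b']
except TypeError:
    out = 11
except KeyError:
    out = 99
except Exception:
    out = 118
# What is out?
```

Step-by-step execution trace:
1. `x = {'a': 1}['b']` raises KeyError.
2. `except TypeError` does not match KeyError; skipped.
3. `except KeyError` matches → out = 99.
4. Remaining except clauses are skipped.
Result: 99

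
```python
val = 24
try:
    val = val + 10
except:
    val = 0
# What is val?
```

Step-by-step execution trace:
1. val starts at 24.
2. try: `val = val + 10` → val = 34. No exception raised.
3. `except` is skipped.
Result: 34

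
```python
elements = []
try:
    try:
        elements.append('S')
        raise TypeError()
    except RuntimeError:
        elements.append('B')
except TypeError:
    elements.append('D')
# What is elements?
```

Step-by-step execution trace:
1. Inner try: `elements.append('S')` → elements = ['S'].
2. `raise TypeError()` raises TypeError.
3. Inner `except RuntimeError` does not match TypeError; exception propagates to outer try.
4. Outer `except TypeError` matches → `elements.append('D')` → elements = ['S', 'D'].
Result: ['S', 'D']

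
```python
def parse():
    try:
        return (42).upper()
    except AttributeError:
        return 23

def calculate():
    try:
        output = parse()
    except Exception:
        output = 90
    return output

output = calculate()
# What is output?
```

Step-by-step execution trace:
1. `calculate()` calls `parse()`.
2. In parse: `(42).upper()` raises AttributeError; `except AttributeError` catches it → returns 23.
3. In calculate: `output = parse()` → output = 23. No exception reaches calculate.
4. `except Exception` is skipped; calculate returns 23.
5. output = 23.
Result: 23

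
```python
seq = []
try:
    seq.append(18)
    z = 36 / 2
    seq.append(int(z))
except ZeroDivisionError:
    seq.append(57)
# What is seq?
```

Step-by-step execution trace:
1. try: `seq.append(18)` → seq = [18].
2. `z = 36 / 2` → z = 18.0. No exception raised.
3. `seq.append(int(z))` → seq = [18, 18].
4. `except ZeroDivisionError` is skipped (no exception was raised).
Result: [18, 18]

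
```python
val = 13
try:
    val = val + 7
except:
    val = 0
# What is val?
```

Step-by-step execution trace:
1. val starts at 13.
2. try: `val = val + 7` → val = 20. No exception raised.
3. `except` is skipped.
Result: 20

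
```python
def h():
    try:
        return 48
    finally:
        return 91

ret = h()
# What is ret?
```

Step-by-step execution trace:
1. `h()` enters try: `return 48` sets pending return value 48.
2. Before returning, `finally: return 91` runs and overrides the pending return.
3. h() returns 91 → ret = 91.
Result: 91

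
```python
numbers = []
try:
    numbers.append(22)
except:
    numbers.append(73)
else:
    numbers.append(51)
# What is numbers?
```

Step-by-step execution trace:
1. try: `numbers.append(22)` → numbers = [22]. No exception raised.
2. `except` is skipped.
3. `else` runs (try completed without exception): `numbers.append(51)` → numbers = [22, 51].
Result: [22, 51]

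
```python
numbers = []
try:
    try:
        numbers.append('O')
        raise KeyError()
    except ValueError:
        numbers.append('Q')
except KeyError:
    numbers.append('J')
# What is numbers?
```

Step-by-step execution trace:
1. Inner try: `numbers.append('O')` → numbers = ['O'].
2. `raise KeyError()` raises KeyError.
3. Inner `except ValueError` does not match KeyError; exception propagates to outer try.
4. Outer `except KeyError` matches → `numbers.append('J')` → numbers = ['O', 'J'].
Result: ['O', 'J']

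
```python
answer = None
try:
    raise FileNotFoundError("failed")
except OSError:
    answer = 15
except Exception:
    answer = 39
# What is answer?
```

Step-by-step execution trace:
1. `raise FileNotFoundError(...)` raises FileNotFoundError.
2. `except OSError` matches (FileNotFoundError is a subclass of OSError) → answer = 15.
3. `except Exception` is not reached.
Result: 15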